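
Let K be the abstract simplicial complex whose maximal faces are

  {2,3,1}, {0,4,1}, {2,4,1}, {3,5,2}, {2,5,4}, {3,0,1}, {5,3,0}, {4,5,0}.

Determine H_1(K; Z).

H_1 = 0.

We work with the vertex ordering 0 < 1 < 2 < 3 < 4 < 5. The simplices of K, each written with vertices in increasing order, are:

  0-simplices (6): [0], [1], [2], [3], [4], [5]
  1-simplices (12): [0,1], [0,3], [0,4], [0,5], [1,2], [1,3], [1,4], [2,3], [2,4], [2,5], [3,5], [4,5]
  2-simplices (8): [0,1,3], [0,1,4], [0,3,5], [0,4,5], [1,2,3], [1,2,4], [2,3,5], [2,4,5]

so the chain groups are C_0 ≅ Z^6, C_1 ≅ Z^12, C_2 ≅ Z^8.

∂_1: C_1 → C_0 sends each edge [p,q] (with p < q) to q − p.
The 6×12 boundary matrix has rank 5 and Smith normal form diag(1,1,1,1,1).

∂_2: C_2 → C_1 maps a triangle to the signed sum of its edges. For instance
  ∂[0,3,5] = [3,5] − [0,5] + [0,3],
  ∂[1,2,3] = [2,3] − [1,3] + [1,2].
As a 12×8 matrix over Z this has rank 7, with invariant factors (1,1,1,1,1,1,1).

From H_k ≅ ker(∂_k) / im(∂_{k+1}) we obtain:

  H_1: rank ker ∂_1 − rank ∂_2 = (12 − 5) − 7 = 0, and the invariant factors of ∂_2 are all 1, so H_1 = 0.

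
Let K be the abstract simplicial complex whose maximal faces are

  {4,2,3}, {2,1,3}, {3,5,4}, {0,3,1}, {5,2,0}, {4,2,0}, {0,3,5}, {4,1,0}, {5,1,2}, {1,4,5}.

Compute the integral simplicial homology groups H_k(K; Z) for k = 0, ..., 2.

H_0 ≅ Z,  H_1 ≅ Z/2,  H_2 = 0.

Take the total order 0 < 1 < 2 < 3 < 4 < 5 on the vertex set. Then K (dimension 2) consists of the simplices:

  0-simplices (6): [0], [1], [2], [3], [4], [5]
  1-simplices (15): [0,1], [0,2], [0,3], [0,4], [0,5], [1,2], [1,3], [1,4], [1,5], [2,3], [2,4], [2,5], [3,4], [3,5], [4,5]
  2-simplices (10): [0,1,3], [0,1,4], [0,2,4], [0,2,5], [0,3,5], [1,2,3], [1,2,5], [1,4,5], [2,3,4], [3,4,5]

giving chain groups C_0 ≅ Z^6, C_1 ≅ Z^15, C_2 ≅ Z^10.

Boundary ∂_1: C_1 → C_0 sends each edge [p,q] (with p < q) to q − p. For instance
  ∂[2,5] = [5] − [2].
The resulting 6×15 matrix has rank 5, and its Smith normal form has invariant factors (1,1,1,1,1).

The boundary map ∂_2: C_2 → C_1 acts by ∂[p,q,r] = [q,r] − [p,r] + [p,q]. For instance
  ∂[1,2,3] = [2,3] − [1,3] + [1,2],
  ∂[0,1,3] = [1,3] − [0,3] + [0,1].
This gives a 15×10 integer matrix of rank 10; reducing to Smith normal form yields diagonal entries (1,1,1,1,1,1,1,1,1,2).

From H_k ≅ ker(∂_k) / im(∂_{k+1}) we obtain:

  H_0: rank C_0 − rank ∂_1 = 6 − 5 = 1, and the invariant factors of ∂_1 are all 1, so H_0 ≅ Z.
  H_1: rank ker ∂_1 − rank ∂_2 = (15 − 5) − 10 = 0, and ∂_2 has invariant factor 2 > 1, so H_1 ≅ Z/2.
  H_2: rank ker ∂_2 − rank ∂_3 = (10 − 10) − 0 = 0, and there is no ∂_3, so H_2 ≅ 0.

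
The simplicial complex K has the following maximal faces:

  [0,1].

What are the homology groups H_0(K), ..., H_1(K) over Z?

Take the total order 0 < 1 on the vertex set. Then K (dimension 1) consists of the simplices:

  0-simplices (2): [0], [1]
  1-simplices (1): [0,1]

giving chain groups C_0 ≅ Z^2, C_1 ≅ Z^1.

Boundary ∂_1: C_1 → C_0 sends each edge [p,q] (with p < q) to q − p. For instance
  ∂[0,1] = [1] − [0].
This gives a 2×1 integer matrix of rank 1; reducing to Smith normal form yields diagonal entries (1).

Now H_k = ker ∂_k / im ∂_{k+1}, so:

  H_0: rank C_0 − rank ∂_1 = 2 − 1 = 1, and the invariant factors of ∂_1 are all 1, so H_0 = Z.
  H_1: rank ker ∂_1 − rank ∂_2 = (1 − 1) − 0 = 0, and there is no ∂_2, so H_1 = 0.

H_0 = Z,  H_1 = 0.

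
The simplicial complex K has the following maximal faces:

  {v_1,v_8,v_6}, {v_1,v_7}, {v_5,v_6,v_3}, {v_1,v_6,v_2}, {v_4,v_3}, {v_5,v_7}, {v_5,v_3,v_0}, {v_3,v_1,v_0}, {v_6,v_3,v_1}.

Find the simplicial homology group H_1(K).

H_1 = Z.

We work with the vertex ordering v_0 < v_1 < v_2 < v_3 < v_4 < v_5 < v_6 < v_7 < v_8. The simplices of K, each written with vertices in increasing order, are:

  0-simplices (9): [v_0], [v_1], [v_2], [v_3], [v_4], [v_5], [v_6], [v_7], [v_8]
  1-simplices (15): (15 of them)
  2-simplices (6): [v_0,v_1,v_3], [v_0,v_3,v_5], [v_1,v_2,v_6], [v_1,v_3,v_6], [v_1,v_6,v_8], [v_3,v_5,v_6]

so the chain groups are C_0 ≅ Z^9, C_1 ≅ Z^15, C_2 ≅ Z^6.

The boundary map ∂_1: C_1 → C_0 is given by ∂[p,q] = [q] − [p].
This gives a 9×15 integer matrix of rank 8; reducing to Smith normal form yields diagonal entries (1,1,1,1,1,1,1,1).

Boundary ∂_2: C_2 → C_1 maps a triangle to the signed sum of its edges. For instance
  ∂[v_0,v_3,v_5] = [v_3,v_5] − [v_0,v_5] + [v_0,v_3],
  ∂[v_1,v_3,v_6] = [v_3,v_6] − [v_1,v_6] + [v_1,v_3].
As a 15×6 matrix over Z this has rank 6, with invariant factors (1,1,1,1,1,1).

Now H_k = ker ∂_k / im ∂_{k+1}, so:

  H_1: rank ker ∂_1 − rank ∂_2 = (15 − 8) − 6 = 1, and the invariant factors of ∂_2 are all 1, so H_1 = Z.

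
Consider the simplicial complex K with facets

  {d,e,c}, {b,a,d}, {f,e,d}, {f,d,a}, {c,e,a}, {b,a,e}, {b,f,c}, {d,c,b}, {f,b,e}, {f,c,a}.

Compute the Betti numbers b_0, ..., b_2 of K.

b_0 = 1, b_1 = 0, b_2 = 0.

We work with the vertex ordering a < b < c < d < e < f. The simplices of K, each written with vertices in increasing order, are:

  0-simplices (6): a, b, c, d, e, f
  1-simplices (15): ab, ac, ad, ae, af, bc, bd, be, bf, cd, ce, cf, de, df, ef
  2-simplices (10): abd, abe, ace, acf, adf, bcd, bcf, bef, cde, def

giving chain groups C_0 ≅ Z^6, C_1 ≅ Z^15, C_2 ≅ Z^10.

∂_1: C_1 → C_0 maps an edge to its endpoints' difference, ∂[p,q] = q − p. For instance
  ∂ac = c − a.
This gives a 6×15 integer matrix of rank 5; reducing to Smith normal form yields diagonal entries (1,1,1,1,1).

The boundary map ∂_2: C_2 → C_1 sends each 2-simplex [p,q,r] to [q,r] − [p,r] + [p,q]. For instance
  ∂bef = ef − bf + be,
  ∂cde = de − ce + cd.
This gives a 15×10 integer matrix of rank 10; reducing to Smith normal form yields diagonal entries (1,1,1,1,1,1,1,1,1,2).

Computing H_k = (kernel of ∂_k) / (image of ∂_{k+1}):

  H_0: rank C_0 − rank ∂_1 = 6 − 5 = 1, and the invariant factors of ∂_1 are all 1, so H_0 = Z.
  H_1: rank ker ∂_1 − rank ∂_2 = (15 − 5) − 10 = 0, and ∂_2 has invariant factor 2 > 1, so H_1 = Z_2.
  H_2: rank ker ∂_2 − rank ∂_3 = (10 − 10) − 0 = 0, and there is no ∂_3, so H_2 = 0.

Hence the Betti numbers are b_0 = 1, b_1 = 0, b_2 = 0.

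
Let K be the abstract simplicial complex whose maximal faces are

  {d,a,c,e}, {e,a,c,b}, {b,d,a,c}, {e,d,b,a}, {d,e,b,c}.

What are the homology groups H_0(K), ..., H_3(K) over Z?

Order the vertices as a < b < c < d < e. Listing each simplex with vertices in this order, K has dimension 3 with simplices:

  0-simplices (5): a, b, c, d, e
  1-simplices (10): ab, ac, ad, ae, bc, bd, be, cd, ce, de
  2-simplices (10): abc, abd, abe, acd, ace, ade, bcd, bce, bde, cde
  3-simplices (5): abcd, abce, abde, acde, bcde

giving chain groups C_0 ≅ Z^5, C_1 ≅ Z^10, C_2 ≅ Z^10, C_3 ≅ Z^5.

∂_1: C_1 → C_0 is given by ∂[p,q] = [q] − [p].
This gives a 5×10 integer matrix of rank 4; reducing to Smith normal form yields diagonal entries (1,1,1,1).

∂_2: C_2 → C_1 acts by ∂[p,q,r] = [q,r] − [p,r] + [p,q]. For instance
  ∂bcd = cd − bd + bc,
  ∂ace = ce − ae + ac.
This gives a 10×10 integer matrix of rank 6; reducing to Smith normal form yields diagonal entries (1,1,1,1,1,1).

∂_3: C_3 → C_2 sends each 3-simplex σ to the alternating sum Σ_i (−1)^i (σ with its i-th vertex removed). For instance
  ∂bcde = cde − bde + bce − bcd,
  ∂acde = cde − ade + ace − acd.
The resulting 10×5 matrix has rank 4, and its Smith normal form has invariant factors (1,1,1,1).

Computing H_k = (kernel of ∂_k) / (image of ∂_{k+1}):

  H_0: rank C_0 − rank ∂_1 = 5 − 4 = 1, and the invariant factors of ∂_1 are all 1, so H_0 = Z.
  H_1: rank ker ∂_1 − rank ∂_2 = (10 − 4) − 6 = 0, and the invariant factors of ∂_2 are all 1, so H_1 = 0.
  H_2: rank ker ∂_2 − rank ∂_3 = (10 − 6) − 4 = 0, and the invariant factors of ∂_3 are all 1, so H_2 = 0.
  H_3: rank ker ∂_3 − rank ∂_4 = (5 − 4) − 0 = 1, and there is no ∂_4, so H_3 = Z.

(K is a triangulation of the 3-sphere S^3.)

H_0 = Z,  H_1 = 0,  H_2 = 0,  H_3 = Z.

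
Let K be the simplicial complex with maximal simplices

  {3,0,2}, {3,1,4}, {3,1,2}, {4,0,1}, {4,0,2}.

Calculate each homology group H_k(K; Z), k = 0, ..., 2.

H_0 ≅ Z,  H_1 ≅ Z,  H_2 = 0.

Fix the vertex order 0 < 1 < 2 < 3 < 4 and write every simplex with vertices in increasing order. Then dim K = 2 and the simplices of K are:

  0-simplices (5): [0], [1], [2], [3], [4]
  1-simplices (10): [0,1], [0,2], [0,3], [0,4], [1,2], [1,3], [1,4], [2,3], [2,4], [3,4]
  2-simplices (5): [0,1,4], [0,2,3], [0,2,4], [1,2,3], [1,3,4]

so the chain groups are C_0 ≅ Z^5, C_1 ≅ Z^10, C_2 ≅ Z^5.

∂_1: C_1 → C_0 maps an edge to its endpoints' difference, ∂[p,q] = q − p.
The 5×10 boundary matrix has rank 4 and Smith normal form diag(1,1,1,1).

The boundary map ∂_2: C_2 → C_1 sends each 2-simplex [p,q,r] to [q,r] − [p,r] + [p,q]. For instance
  ∂[1,3,4] = [3,4] − [1,4] + [1,3],
  ∂[0,2,4] = [2,4] − [0,4] + [0,2].
The resulting 10×5 matrix has rank 5, and its Smith normal form has invariant factors (1,1,1,1,1).

Computing H_k = (kernel of ∂_k) / (image of ∂_{k+1}):

  H_0: rank C_0 − rank ∂_1 = 5 − 4 = 1, and the invariant factors of ∂_1 are all 1, so H_0 ≅ Z.
  H_1: rank ker ∂_1 − rank ∂_2 = (10 − 4) − 5 = 1, and the invariant factors of ∂_2 are all 1, so H_1 ≅ Z.
  H_2: rank ker ∂_2 − rank ∂_3 = (5 − 5) − 0 = 0, and there is no ∂_3, so H_2 ≅ 0.

As a check, the Euler characteristic is 5 − 10 + 5 = 0, which agrees with 1 − 1 + 0 = 0.
(K is a triangulation of the Möbius band.)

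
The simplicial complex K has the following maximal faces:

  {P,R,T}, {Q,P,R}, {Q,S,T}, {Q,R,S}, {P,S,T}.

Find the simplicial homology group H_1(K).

We work with the vertex ordering P < Q < R < S < T. The simplices of K, each written with vertices in increasing order, are:

  0-simplices (5): P, Q, R, S, T
  1-simplices (10): PQ, PR, PS, PT, QR, QS, QT, RS, RT, ST
  2-simplices (5): PQR, PRT, PST, QRS, QST

giving chain groups C_0 ≅ Z^5, C_1 ≅ Z^10, C_2 ≅ Z^5.

∂_1: C_1 → C_0 is given by ∂[p,q] = [q] − [p]. For instance
  ∂PS = S − P.
The 5×10 boundary matrix has rank 4 and Smith normal form diag(1,1,1,1).

Boundary ∂_2: C_2 → C_1 sends each 2-simplex [p,q,r] to [q,r] − [p,r] + [p,q]. For instance
  ∂PRT = RT − PT + PR,
  ∂QRS = RS − QS + QR.
The resulting 10×5 matrix has rank 5, and its Smith normal form has invariant factors (1,1,1,1,1).

Computing H_k = (kernel of ∂_k) / (image of ∂_{k+1}):

  H_1: rank ker ∂_1 − rank ∂_2 = (10 − 4) − 5 = 1, and the invariant factors of ∂_2 are all 1, so H_1 ≅ Z.

H_1 ≅ Z.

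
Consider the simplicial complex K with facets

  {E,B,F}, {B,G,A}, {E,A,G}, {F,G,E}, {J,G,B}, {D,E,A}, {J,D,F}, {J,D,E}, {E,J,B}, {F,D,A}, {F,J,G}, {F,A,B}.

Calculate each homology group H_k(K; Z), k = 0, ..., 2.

H_0 ≅ Z,  H_1 ≅ Z/2,  H_2 = 0.

K has 7 vertices, 18 edges, 12 triangles.
rank ∂_0 = 0, rank ∂_1 = 6 ⇒ b_0 = 7 − 0 − 6 = 1; all invariant factors of ∂_1 are 1 so no torsion. So H_0 = Z.
rank ∂_1 = 6, rank ∂_2 = 12 ⇒ b_1 = 18 − 6 − 12 = 0; ∂_2 has invariant factor(s) [2] giving torsion. So H_1 = Z/2.
rank ∂_2 = 12, rank ∂_3 = 0 ⇒ b_2 = 12 − 12 − 0 = 0. So H_2 = 0.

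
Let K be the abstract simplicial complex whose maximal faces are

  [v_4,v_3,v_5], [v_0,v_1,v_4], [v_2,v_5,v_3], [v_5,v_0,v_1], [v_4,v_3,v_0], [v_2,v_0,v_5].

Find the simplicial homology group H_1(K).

H_1 = Z.

Order the vertices as v_0 < v_1 < v_2 < v_3 < v_4 < v_5. Listing each simplex with vertices in this order, K has dimension 2 with simplices:

  0-simplices (6): [v_0], [v_1], [v_2], [v_3], [v_4], [v_5]
  1-simplices (12): [v_0,v_1], [v_0,v_2], [v_0,v_3], [v_0,v_4], [v_0,v_5], [v_1,v_4], [v_1,v_5], [v_2,v_3], [v_2,v_5], [v_3,v_4], [v_3,v_5], [v_4,v_5]
  2-simplices (6): [v_0,v_1,v_4], [v_0,v_1,v_5], [v_0,v_2,v_5], [v_0,v_3,v_4], [v_2,v_3,v_5], [v_3,v_4,v_5]

so the chain groups are C_0 ≅ Z^6, C_1 ≅ Z^12, C_2 ≅ Z^6.

∂_1: C_1 → C_0 sends each edge [p,q] (with p < q) to q − p. For instance
  ∂[v_0,v_5] = [v_5] − [v_0].
As a 6×12 matrix over Z this has rank 5, with invariant factors (1,1,1,1,1).

Boundary ∂_2: C_2 → C_1 sends each 2-simplex [p,q,r] to [q,r] − [p,r] + [p,q]. For instance
  ∂[v_0,v_3,v_4] = [v_3,v_4] − [v_0,v_4] + [v_0,v_3],
  ∂[v_2,v_3,v_5] = [v_3,v_5] − [v_2,v_5] + [v_2,v_3].
The 12×6 boundary matrix has rank 6 and Smith normal form diag(1,1,1,1,1,1).

Reading off H_k = ker ∂_k / im ∂_{k+1}:

  H_1: rank ker ∂_1 − rank ∂_2 = (12 − 5) − 6 = 1, and the invariant factors of ∂_2 are all 1, so H_1 ≅ Z.

(K is a triangulation of the cylinder S^1 x I.)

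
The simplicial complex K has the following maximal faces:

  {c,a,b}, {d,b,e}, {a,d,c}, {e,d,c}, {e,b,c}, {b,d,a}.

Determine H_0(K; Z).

H_0 = Z.

Order the vertices as a < b < c < d < e. Listing each simplex with vertices in this order, K has dimension 2 with simplices:

  0-simplices (5): a, b, c, d, e
  1-simplices (9): ab, ac, ad, bc, bd, be, cd, ce, de
  2-simplices (6): abc, abd, acd, bce, bde, cde

so the chain groups are C_0 ≅ Z^5, C_1 ≅ Z^9, C_2 ≅ Z^6.

∂_1: C_1 → C_0 is given by ∂[p,q] = [q] − [p]. For instance
  ∂ad = d − a.
The resulting 5×9 matrix has rank 4, and its Smith normal form has invariant factors (1,1,1,1).

∂_2: C_2 → C_1 maps a triangle to the signed sum of its edges. For instance
  ∂bde = de − be + bd,
  ∂bce = ce − be + bc.
As a 9×6 matrix over Z this has rank 5, with invariant factors (1,1,1,1,1).

From H_k ≅ ker(∂_k) / im(∂_{k+1}) we obtain:

  H_0: rank C_0 − rank ∂_1 = 5 − 4 = 1, and the invariant factors of ∂_1 are all 1, so H_0 ≅ Z.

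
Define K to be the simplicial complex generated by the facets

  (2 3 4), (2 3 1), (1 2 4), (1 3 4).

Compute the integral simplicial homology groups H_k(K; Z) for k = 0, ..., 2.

Order the vertices as 1 < 2 < 3 < 4. Listing each simplex with vertices in this order, K has dimension 2 with simplices:

  0-simplices (4): [1], [2], [3], [4]
  1-simplices (6): [1,2], [1,3], [1,4], [2,3], [2,4], [3,4]
  2-simplices (4): [1,2,3], [1,2,4], [1,3,4], [2,3,4]

giving chain groups C_0 ≅ Z^4, C_1 ≅ Z^6, C_2 ≅ Z^4.

Boundary ∂_1: C_1 → C_0 sends each edge [p,q] (with p < q) to q − p. For instance
  ∂[1,2] = [2] − [1].
As a 4×6 matrix over Z this has rank 3, with invariant factors (1,1,1).

Boundary ∂_2: C_2 → C_1 acts by ∂[p,q,r] = [q,r] − [p,r] + [p,q]. For instance
  ∂[1,2,4] = [2,4] − [1,4] + [1,2],
  ∂[1,3,4] = [3,4] − [1,4] + [1,3].
The 6×4 boundary matrix has rank 3 and Smith normal form diag(1,1,1).

Now H_k = ker ∂_k / im ∂_{k+1}, so:

  H_0: rank C_0 − rank ∂_1 = 4 − 3 = 1, and the invariant factors of ∂_1 are all 1, so H_0 = Z.
  H_1: rank ker ∂_1 − rank ∂_2 = (6 − 3) − 3 = 0, and the invariant factors of ∂_2 are all 1, so H_1 = 0.
  H_2: rank ker ∂_2 − rank ∂_3 = (4 − 3) − 0 = 1, and there is no ∂_3, so H_2 = Z.

As a check, the Euler characteristic is 4 − 6 + 4 = 2, which agrees with 1 − 0 + 1 = 2.

H_0 = Z,  H_1 = 0,  H_2 = Z.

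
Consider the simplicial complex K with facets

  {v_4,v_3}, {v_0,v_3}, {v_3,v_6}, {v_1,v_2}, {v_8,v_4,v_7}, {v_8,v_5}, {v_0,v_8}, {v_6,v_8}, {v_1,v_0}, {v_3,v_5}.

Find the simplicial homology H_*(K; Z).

Take the total order v_0 < v_1 < v_2 < v_3 < v_4 < v_5 < v_6 < v_7 < v_8 on the vertex set. Then K (dimension 2) consists of the simplices:

  0-simplices (9): [v_0], [v_1], [v_2], [v_3], [v_4], [v_5], [v_6], [v_7], [v_8]
  1-simplices (12): [v_0,v_1], [v_0,v_3], [v_0,v_8], [v_1,v_2], [v_3,v_4], [v_3,v_5], [v_3,v_6], [v_4,v_7], [v_4,v_8], [v_5,v_8], [v_6,v_8], [v_7,v_8]
  2-simplices (1): [v_4,v_7,v_8]

Hence C_0 ≅ Z^9, C_1 ≅ Z^12, C_2 ≅ Z^1.

Boundary ∂_1: C_1 → C_0 sends each edge [p,q] (with p < q) to q − p.
The 9×12 boundary matrix has rank 8 and Smith normal form diag(1,1,1,1,1,1,1,1).

∂_2: C_2 → C_1 sends each 2-simplex [p,q,r] to [q,r] − [p,r] + [p,q]. For instance
  ∂[v_4,v_7,v_8] = [v_7,v_8] − [v_4,v_8] + [v_4,v_7].
This gives a 12×1 integer matrix of rank 1; reducing to Smith normal form yields diagonal entries (1).

Reading off H_k = ker ∂_k / im ∂_{k+1}:

  H_0: rank C_0 − rank ∂_1 = 9 − 8 = 1, and the invariant factors of ∂_1 are all 1, so H_0 ≅ Z.
  H_1: rank ker ∂_1 − rank ∂_2 = (12 − 8) − 1 = 3, and the invariant factors of ∂_2 are all 1, so H_1 ≅ Z^3.
  H_2: rank ker ∂_2 − rank ∂_3 = (1 − 1) − 0 = 0, and there is no ∂_3, so H_2 ≅ 0.

H_0 ≅ Z,  H_1 ≅ Z^3,  H_2 = 0.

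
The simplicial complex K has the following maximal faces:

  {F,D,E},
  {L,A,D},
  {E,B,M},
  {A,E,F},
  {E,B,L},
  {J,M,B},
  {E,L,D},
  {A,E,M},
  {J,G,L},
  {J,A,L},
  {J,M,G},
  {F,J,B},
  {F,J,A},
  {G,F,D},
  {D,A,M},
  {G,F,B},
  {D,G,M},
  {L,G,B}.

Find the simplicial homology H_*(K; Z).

Fix the vertex order A < B < D < E < F < G < J < L < M and write every simplex with vertices in increasing order. Then dim K = 2 and the simplices of K are:

  0-simplices (9): A, B, D, E, F, G, J, L, M
  1-simplices (27): AD, AE, AF, AJ, AL, AM, BE, BF, BG, BJ, BL, BM, DE, DF, DG, DL, DM, EF, EL, EM, FG, FJ, GJ, GL, GM, JL, JM
  2-simplices (18): ADL, ADM, AEF, AEM, AFJ, AJL, BEL, BEM, BFG, BFJ, BGL, BJM, DEF, DEL, DFG, DGM, GJL, GJM

Hence C_0 ≅ Z^9, C_1 ≅ Z^27, C_2 ≅ Z^18.

Boundary ∂_1: C_1 → C_0 maps an edge to its endpoints' difference, ∂[p,q] = q − p. For instance
  ∂GL = L − G.
The resulting 9×27 matrix has rank 8, and its Smith normal form has invariant factors (1,1,1,1,1,1,1,1).

∂_2: C_2 → C_1 sends each 2-simplex [p,q,r] to [q,r] − [p,r] + [p,q]. For instance
  ∂BGL = GL − BL + BG,
  ∂GJL = JL − GL + GJ.
This gives a 27×18 integer matrix of rank 18; reducing to Smith normal form yields diagonal entries (1,1,1,1,1,1,1,1,1,1,1,1,1,1,1,1,1,2).

Computing H_k = (kernel of ∂_k) / (image of ∂_{k+1}):

  H_0: rank C_0 − rank ∂_1 = 9 − 8 = 1, and the invariant factors of ∂_1 are all 1, so H_0 = Z.
  H_1: rank ker ∂_1 − rank ∂_2 = (27 − 8) − 18 = 1, and ∂_2 has invariant factor 2 > 1, so H_1 = Z × Z/2.
  H_2: rank ker ∂_2 − rank ∂_3 = (18 − 18) − 0 = 0, and there is no ∂_3, so H_2 = 0.

H_0 ≅ Z,  H_1 ≅ Z × Z/2,  H_2 = 0.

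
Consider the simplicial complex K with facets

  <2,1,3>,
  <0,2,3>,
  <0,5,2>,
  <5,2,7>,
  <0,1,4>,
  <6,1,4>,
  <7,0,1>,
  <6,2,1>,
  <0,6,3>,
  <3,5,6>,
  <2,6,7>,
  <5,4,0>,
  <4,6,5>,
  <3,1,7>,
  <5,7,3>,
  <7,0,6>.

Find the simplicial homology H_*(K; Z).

H_0 = Z,  H_1 = Z^2,  H_2 = Z.

Fix the vertex order 0 < 1 < 2 < 3 < 4 < 5 < 6 < 7 and write every simplex with vertices in increasing order. Then dim K = 2 and the simplices of K are:

  0-simplices (8): [0], [1], [2], [3], [4], [5], [6], [7]
  1-simplices (24): (24 of them)
  2-simplices (16): [0,1,4], [0,1,7], [0,2,3], [0,2,5], [0,3,6], [0,4,5], [0,6,7], [1,2,3], [1,2,6], [1,3,7], [1,4,6], [2,5,7], [2,6,7], [3,5,6], [3,5,7], [4,5,6]

giving chain groups C_0 ≅ Z^8, C_1 ≅ Z^24, C_2 ≅ Z^16.

The boundary map ∂_1: C_1 → C_0 maps an edge to its endpoints' difference, ∂[p,q] = q − p. For instance
  ∂[0,6] = [6] − [0].
The resulting 8×24 matrix has rank 7, and its Smith normal form has invariant factors (1,1,1,1,1,1,1).

Boundary ∂_2: C_2 → C_1 acts by ∂[p,q,r] = [q,r] − [p,r] + [p,q]. For instance
  ∂[0,3,6] = [3,6] − [0,6] + [0,3],
  ∂[3,5,6] = [5,6] − [3,6] + [3,5].
As a 24×16 matrix over Z this has rank 15, with invariant factors (1,1,1,1,1,1,1,1,1,1,1,1,1,1,1).

From H_k ≅ ker(∂_k) / im(∂_{k+1}) we obtain:

  H_0: rank C_0 − rank ∂_1 = 8 − 7 = 1, and the invariant factors of ∂_1 are all 1, so H_0 = Z.
  H_1: rank ker ∂_1 − rank ∂_2 = (24 − 7) − 15 = 2, and the invariant factors of ∂_2 are all 1, so H_1 = Z^2.
  H_2: rank ker ∂_2 − rank ∂_3 = (16 − 15) − 0 = 1, and there is no ∂_3, so H_2 = Z.

(K is a triangulation of the torus T^2.)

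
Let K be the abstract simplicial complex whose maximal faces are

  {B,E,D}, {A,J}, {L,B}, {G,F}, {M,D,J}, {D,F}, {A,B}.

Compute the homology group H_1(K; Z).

K has 9 vertices, 11 edges, 2 triangles.
rank ∂_1 = 8, rank ∂_2 = 2 ⇒ b_1 = 11 − 8 − 2 = 1; all invariant factors of ∂_2 are 1 so no torsion. So H_1 ≅ Z.

H_1 = Z.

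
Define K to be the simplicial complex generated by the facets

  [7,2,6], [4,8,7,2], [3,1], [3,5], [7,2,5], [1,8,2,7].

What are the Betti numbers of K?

Order the vertices as 1 < 2 < 3 < 4 < 5 < 6 < 7 < 8. Listing each simplex with vertices in this order, K has dimension 3 with simplices:

  0-simplices (8): [1], [2], [3], [4], [5], [6], [7], [8]
  1-simplices (15): [1,2], [1,3], [1,7], [1,8], [2,4], [2,5], [2,6], [2,7], [2,8], [3,5], [4,7], [4,8], [5,7], [6,7], [7,8]
  2-simplices (9): [1,2,7], [1,2,8], [1,7,8], [2,4,7], [2,4,8], [2,5,7], [2,6,7], [2,7,8], [4,7,8]
  3-simplices (2): [1,2,7,8], [2,4,7,8]

so the chain groups are C_0 ≅ Z^8, C_1 ≅ Z^15, C_2 ≅ Z^9, C_3 ≅ Z^2.

∂_1: C_1 → C_0 is given by ∂[p,q] = [q] − [p].
The resulting 8×15 matrix has rank 7, and its Smith normal form has invariant factors (1,1,1,1,1,1,1).

The boundary map ∂_2: C_2 → C_1 sends each 2-simplex [p,q,r] to [q,r] − [p,r] + [p,q]. For instance
  ∂[2,6,7] = [6,7] − [2,7] + [2,6],
  ∂[1,7,8] = [7,8] − [1,8] + [1,7].
The 15×9 boundary matrix has rank 7 and Smith normal form diag(1,1,1,1,1,1,1).

Boundary ∂_3: C_3 → C_2 sends each 3-simplex σ to the alternating sum Σ_i (−1)^i (σ with its i-th vertex removed). For instance
  ∂[1,2,7,8] = [2,7,8] − [1,7,8] + [1,2,8] − [1,2,7],
  ∂[2,4,7,8] = [4,7,8] − [2,7,8] + [2,4,8] − [2,4,7].
As a 9×2 matrix over Z this has rank 2, with invariant factors (1,1).

Now H_k = ker ∂_k / im ∂_{k+1}, so:

  H_0: rank C_0 − rank ∂_1 = 8 − 7 = 1, and the invariant factors of ∂_1 are all 1, so H_0 = Z.
  H_1: rank ker ∂_1 − rank ∂_2 = (15 − 7) − 7 = 1, and the invariant factors of ∂_2 are all 1, so H_1 = Z.
  H_2: rank ker ∂_2 − rank ∂_3 = (9 − 7) − 2 = 0, and the invariant factors of ∂_3 are all 1, so H_2 = 0.
  H_3: rank ker ∂_3 − rank ∂_4 = (2 − 2) − 0 = 0, and there is no ∂_4, so H_3 = 0.

As a check, the Euler characteristic is 8 − 15 + 9 − 2 = 0, which agrees with 1 − 1 + 0 − 0 = 0.

Hence the Betti numbers are b_0 = 1, b_1 = 1, b_2 = 0, b_3 = 0.

b_0 = 1, b_1 = 1, b_2 = 0, b_3 = 0.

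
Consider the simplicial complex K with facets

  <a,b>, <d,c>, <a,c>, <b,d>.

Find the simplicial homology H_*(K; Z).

H_0 ≅ Z,  H_1 ≅ Z.

Take the total order a < b < c < d on the vertex set. Then K (dimension 1) consists of the simplices:

  0-simplices (4): a, b, c, d
  1-simplices (4): ab, ac, bd, cd

so the chain groups are C_0 ≅ Z^4, C_1 ≅ Z^4.

Boundary ∂_1: C_1 → C_0 maps an edge to its endpoints' difference, ∂[p,q] = q − p. For instance
  ∂ab = b − a.
The resulting 4×4 matrix has rank 3, and its Smith normal form has invariant factors (1,1,1).

Now H_k = ker ∂_k / im ∂_{k+1}, so:

  H_0: rank C_0 − rank ∂_1 = 4 − 3 = 1, and the invariant factors of ∂_1 are all 1, so H_0 = Z.
  H_1: rank ker ∂_1 − rank ∂_2 = (4 − 3) − 0 = 1, and there is no ∂_2, so H_1 = Z.

As a check, the Euler characteristic is 4 − 4 = 0, which agrees with 1 − 1 = 0.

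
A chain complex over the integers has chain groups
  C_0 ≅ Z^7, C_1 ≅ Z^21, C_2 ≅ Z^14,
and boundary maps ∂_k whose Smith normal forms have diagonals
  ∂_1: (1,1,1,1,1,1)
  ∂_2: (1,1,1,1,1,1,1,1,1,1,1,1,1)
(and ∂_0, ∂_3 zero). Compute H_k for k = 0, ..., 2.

H_0 ≅ Z,  H_1 ≅ Z^2,  H_2 ≅ Z.

H_0: b_0 = 7 − 0 − 6 = 1; torsion from ∂_1 factors > 1: none. So H_0 ≅ Z.
H_1: b_1 = 21 − 6 − 13 = 2; torsion from ∂_2 factors > 1: none. So H_1 ≅ Z^2.
H_2: b_2 = 14 − 13 − 0 = 1; torsion from ∂_3 factors > 1: none. So H_2 ≅ Z.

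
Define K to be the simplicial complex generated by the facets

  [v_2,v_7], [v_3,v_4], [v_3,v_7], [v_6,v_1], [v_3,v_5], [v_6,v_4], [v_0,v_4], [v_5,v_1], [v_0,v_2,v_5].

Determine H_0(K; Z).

Take the total order v_0 < v_1 < v_2 < v_3 < v_4 < v_5 < v_6 < v_7 on the vertex set. Then K (dimension 2) consists of the simplices:

  0-simplices (8): [v_0], [v_1], [v_2], [v_3], [v_4], [v_5], [v_6], [v_7]
  1-simplices (11): [v_0,v_2], [v_0,v_4], [v_0,v_5], [v_1,v_5], [v_1,v_6], [v_2,v_5], [v_2,v_7], [v_3,v_4], [v_3,v_5], [v_3,v_7], [v_4,v_6]
  2-simplices (1): [v_0,v_2,v_5]

giving chain groups C_0 ≅ Z^8, C_1 ≅ Z^11, C_2 ≅ Z^1.

∂_1: C_1 → C_0 is given by ∂[p,q] = [q] − [p].
The resulting 8×11 matrix has rank 7, and its Smith normal form has invariant factors (1,1,1,1,1,1,1).

Boundary ∂_2: C_2 → C_1 sends each 2-simplex [p,q,r] to [q,r] − [p,r] + [p,q]. For instance
  ∂[v_0,v_2,v_5] = [v_2,v_5] − [v_0,v_5] + [v_0,v_2].
This gives a 11×1 integer matrix of rank 1; reducing to Smith normal form yields diagonal entries (1).

Computing H_k = (kernel of ∂_k) / (image of ∂_{k+1}):

  H_0: rank C_0 − rank ∂_1 = 8 − 7 = 1, and the invariant factors of ∂_1 are all 1, so H_0 ≅ Z.

H_0 ≅ Z.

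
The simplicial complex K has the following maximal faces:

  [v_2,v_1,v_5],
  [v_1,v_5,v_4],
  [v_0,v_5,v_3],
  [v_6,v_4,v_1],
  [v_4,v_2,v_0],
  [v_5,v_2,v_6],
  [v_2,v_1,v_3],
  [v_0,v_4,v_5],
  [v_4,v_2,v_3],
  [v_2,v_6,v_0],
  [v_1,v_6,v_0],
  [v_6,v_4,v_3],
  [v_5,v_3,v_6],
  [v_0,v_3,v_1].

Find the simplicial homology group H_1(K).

H_1 = Z^2.

Fix the vertex order v_0 < v_1 < v_2 < v_3 < v_4 < v_5 < v_6 and write every simplex with vertices in increasing order. Then dim K = 2 and the simplices of K are:

  0-simplices (7): [v_0], [v_1], [v_2], [v_3], [v_4], [v_5], [v_6]
  1-simplices (21): (21 of them)
  2-simplices (14): (14 of them)

so the chain groups are C_0 ≅ Z^7, C_1 ≅ Z^21, C_2 ≅ Z^14.

The boundary map ∂_1: C_1 → C_0 is given by ∂[p,q] = [q] − [p].
This gives a 7×21 integer matrix of rank 6; reducing to Smith normal form yields diagonal entries (1,1,1,1,1,1).

∂_2: C_2 → C_1 sends each 2-simplex [p,q,r] to [q,r] − [p,r] + [p,q]. For instance
  ∂[v_1,v_4,v_5] = [v_4,v_5] − [v_1,v_5] + [v_1,v_4],
  ∂[v_1,v_4,v_6] = [v_4,v_6] − [v_1,v_6] + [v_1,v_4].
The resulting 21×14 matrix has rank 13, and its Smith normal form has invariant factors (1,1,1,1,1,1,1,1,1,1,1,1,1).

From H_k ≅ ker(∂_k) / im(∂_{k+1}) we obtain:

  H_1: rank ker ∂_1 − rank ∂_2 = (21 − 6) − 13 = 2, and the invariant factors of ∂_2 are all 1, so H_1 ≅ Z^2.

(K is a triangulation of the torus T^2.)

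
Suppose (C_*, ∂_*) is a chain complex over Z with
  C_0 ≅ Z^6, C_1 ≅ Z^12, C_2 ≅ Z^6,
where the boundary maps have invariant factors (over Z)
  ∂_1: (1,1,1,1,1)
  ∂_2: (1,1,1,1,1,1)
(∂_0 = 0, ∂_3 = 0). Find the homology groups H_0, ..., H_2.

H_0: b_0 = 6 − 0 − 5 = 1; torsion from ∂_1 factors > 1: none. So H_0 ≅ Z.
H_1: b_1 = 12 − 5 − 6 = 1; torsion from ∂_2 factors > 1: none. So H_1 ≅ Z.
H_2: b_2 = 6 − 6 − 0 = 0; torsion from ∂_3 factors > 1: none. So H_2 ≅ 0.

H_0 ≅ Z,  H_1 ≅ Z,  H_2 = 0.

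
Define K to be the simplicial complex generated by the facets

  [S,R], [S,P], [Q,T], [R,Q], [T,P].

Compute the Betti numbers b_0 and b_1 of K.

Order the vertices as P < Q < R < S < T. Listing each simplex with vertices in this order, K has dimension 1 with simplices:

  0-simplices (5): P, Q, R, S, T
  1-simplices (5): PS, PT, QR, QT, RS

so the chain groups are C_0 ≅ Z^5, C_1 ≅ Z^5.

The boundary map ∂_1: C_1 → C_0 maps an edge to its endpoints' difference, ∂[p,q] = q − p. For instance
  ∂QR = R − Q.
The 5×5 boundary matrix has rank 4 and Smith normal form diag(1,1,1,1).

Now H_k = ker ∂_k / im ∂_{k+1}, so:

  H_0: rank C_0 − rank ∂_1 = 5 − 4 = 1, and the invariant factors of ∂_1 are all 1, so H_0 ≅ Z.
  H_1: rank ker ∂_1 − rank ∂_2 = (5 − 4) − 0 = 1, and there is no ∂_2, so H_1 ≅ Z.

Hence the Betti numbers are b_0 = 1, b_1 = 1.

b_0 = 1, b_1 = 1.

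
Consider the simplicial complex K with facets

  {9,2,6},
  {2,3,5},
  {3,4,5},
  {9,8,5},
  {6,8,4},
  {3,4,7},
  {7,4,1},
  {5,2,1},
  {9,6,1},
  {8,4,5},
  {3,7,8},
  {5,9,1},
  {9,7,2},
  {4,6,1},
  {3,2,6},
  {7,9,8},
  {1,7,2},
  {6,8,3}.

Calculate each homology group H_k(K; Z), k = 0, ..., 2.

H_0 = Z,  H_1 = Z ⊕ Z/2,  H_2 = 0.

Fix the vertex order 1 < 2 < 3 < 4 < 5 < 6 < 7 < 8 < 9 and write every simplex with vertices in increasing order. Then dim K = 2 and the simplices of K are:

  0-simplices (9): [1], [2], [3], [4], [5], [6], [7], [8], [9]
  1-simplices (27): (27 of them)
  2-simplices (18): [1,2,5], [1,2,7], [1,4,6], [1,4,7], [1,5,9], [1,6,9], [2,3,5], [2,3,6], [2,6,9], [2,7,9], [3,4,5], [3,4,7], [3,6,8], [3,7,8], [4,5,8], [4,6,8], [5,8,9], [7,8,9]

so the chain groups are C_0 ≅ Z^9, C_1 ≅ Z^27, C_2 ≅ Z^18.

The boundary map ∂_1: C_1 → C_0 is given by ∂[p,q] = [q] − [p]. For instance
  ∂[2,6] = [6] − [2].
This gives a 9×27 integer matrix of rank 8; reducing to Smith normal form yields diagonal entries (1,1,1,1,1,1,1,1).

Boundary ∂_2: C_2 → C_1 sends each 2-simplex [p,q,r] to [q,r] − [p,r] + [p,q]. For instance
  ∂[4,6,8] = [6,8] − [4,8] + [4,6],
  ∂[3,6,8] = [6,8] − [3,8] + [3,6].
This gives a 27×18 integer matrix of rank 18; reducing to Smith normal form yields diagonal entries (1,1,1,1,1,1,1,1,1,1,1,1,1,1,1,1,1,2).

Reading off H_k = ker ∂_k / im ∂_{k+1}:

  H_0: rank C_0 − rank ∂_1 = 9 − 8 = 1, and the invariant factors of ∂_1 are all 1, so H_0 = Z.
  H_1: rank ker ∂_1 − rank ∂_2 = (27 − 8) − 18 = 1, and ∂_2 has invariant factor 2 > 1, so H_1 = Z ⊕ Z/2.
  H_2: rank ker ∂_2 − rank ∂_3 = (18 − 18) − 0 = 0, and there is no ∂_3, so H_2 = 0.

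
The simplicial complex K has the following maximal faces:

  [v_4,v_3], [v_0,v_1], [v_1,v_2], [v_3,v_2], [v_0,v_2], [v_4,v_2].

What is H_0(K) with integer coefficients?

K has 5 vertices, 6 edges.
rank ∂_0 = 0, rank ∂_1 = 4 ⇒ b_0 = 5 − 0 − 4 = 1; all invariant factors of ∂_1 are 1 so no torsion. So H_0 ≅ Z.

H_0 ≅ Z.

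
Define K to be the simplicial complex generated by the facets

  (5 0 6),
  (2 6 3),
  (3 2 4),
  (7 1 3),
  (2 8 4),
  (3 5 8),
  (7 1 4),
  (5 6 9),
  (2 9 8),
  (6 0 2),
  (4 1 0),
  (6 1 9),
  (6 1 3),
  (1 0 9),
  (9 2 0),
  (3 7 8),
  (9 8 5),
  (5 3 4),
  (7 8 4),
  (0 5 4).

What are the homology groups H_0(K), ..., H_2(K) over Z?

H_0 ≅ Z,  H_1 ≅ Z ⊕ Z_2,  H_2 = 0.

We work with the vertex ordering 0 < 1 < 2 < 3 < 4 < 5 < 6 < 7 < 8 < 9. The simplices of K, each written with vertices in increasing order, are:

  0-simplices (10): [0], [1], [2], [3], [4], [5], [6], [7], [8], [9]
  1-simplices (30): (30 of them)
  2-simplices (20): (20 of them)

Hence C_0 ≅ Z^10, C_1 ≅ Z^30, C_2 ≅ Z^20.

Boundary ∂_1: C_1 → C_0 is given by ∂[p,q] = [q] − [p]. For instance
  ∂[0,4] = [4] − [0].
This gives a 10×30 integer matrix of rank 9; reducing to Smith normal form yields diagonal entries (1,1,1,1,1,1,1,1,1).

The boundary map ∂_2: C_2 → C_1 sends each 2-simplex [p,q,r] to [q,r] − [p,r] + [p,q]. For instance
  ∂[5,6,9] = [6,9] − [5,9] + [5,6],
  ∂[3,5,8] = [5,8] − [3,8] + [3,5].
As a 30×20 matrix over Z this has rank 20, with invariant factors (1,1,1,1,1,1,1,1,1,1,1,1,1,1,1,1,1,1,1,2).

Now H_k = ker ∂_k / im ∂_{k+1}, so:

  H_0: rank C_0 − rank ∂_1 = 10 − 9 = 1, and the invariant factors of ∂_1 are all 1, so H_0 = Z.
  H_1: rank ker ∂_1 − rank ∂_2 = (30 − 9) − 20 = 1, and ∂_2 has invariant factor 2 > 1, so H_1 = Z ⊕ Z_2.
  H_2: rank ker ∂_2 − rank ∂_3 = (20 − 20) − 0 = 0, and there is no ∂_3, so H_2 = 0.

(K is a triangulation of the Klein bottle.)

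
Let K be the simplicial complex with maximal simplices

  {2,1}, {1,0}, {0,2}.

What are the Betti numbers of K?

We work with the vertex ordering 0 < 1 < 2. The simplices of K, each written with vertices in increasing order, are:

  0-simplices (3): [0], [1], [2]
  1-simplices (3): [0,1], [0,2], [1,2]

giving chain groups C_0 ≅ Z^3, C_1 ≅ Z^3.

The boundary map ∂_1: C_1 → C_0 is given by ∂[p,q] = [q] − [p]. For instance
  ∂[1,2] = [2] − [1].
The 3×3 boundary matrix has rank 2 and Smith normal form diag(1,1).

Reading off H_k = ker ∂_k / im ∂_{k+1}:

  H_0: rank C_0 − rank ∂_1 = 3 − 2 = 1, and the invariant factors of ∂_1 are all 1, so H_0 = Z.
  H_1: rank ker ∂_1 − rank ∂_2 = (3 − 2) − 0 = 1, and there is no ∂_2, so H_1 = Z.

(K is a triangulation of the circle S^1.)

Hence the Betti numbers are b_0 = 1, b_1 = 1.

b_0 = 1, b_1 = 1.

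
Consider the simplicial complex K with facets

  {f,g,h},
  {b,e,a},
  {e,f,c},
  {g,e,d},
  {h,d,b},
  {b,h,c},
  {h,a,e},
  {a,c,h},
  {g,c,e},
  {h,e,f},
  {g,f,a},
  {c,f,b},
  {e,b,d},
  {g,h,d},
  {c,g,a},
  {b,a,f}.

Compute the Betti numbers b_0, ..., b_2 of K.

Order the vertices as a < b < c < d < e < f < g < h. Listing each simplex with vertices in this order, K has dimension 2 with simplices:

  0-simplices (8): a, b, c, d, e, f, g, h
  1-simplices (24): ab, ac, ae, af, ag, ah, bc, bd, be, bf, bh, ce, cf, cg, ch, de, dg, dh, ef, eg, eh, fg, fh, gh
  2-simplices (16): abe, abf, acg, ach, aeh, afg, bcf, bch, bde, bdh, cef, ceg, deg, dgh, efh, fgh

Hence C_0 ≅ Z^8, C_1 ≅ Z^24, C_2 ≅ Z^16.

Boundary ∂_1: C_1 → C_0 is given by ∂[p,q] = [q] − [p]. For instance
  ∂bd = d − b.
As a 8×24 matrix over Z this has rank 7, with invariant factors (1,1,1,1,1,1,1).

∂_2: C_2 → C_1 acts by ∂[p,q,r] = [q,r] − [p,r] + [p,q]. For instance
  ∂fgh = gh − fh + fg,
  ∂afg = fg − ag + af.
This gives a 24×16 integer matrix of rank 15; reducing to Smith normal form yields diagonal entries (1,1,1,1,1,1,1,1,1,1,1,1,1,1,1).

Computing H_k = (kernel of ∂_k) / (image of ∂_{k+1}):

  H_0: rank C_0 − rank ∂_1 = 8 − 7 = 1, and the invariant factors of ∂_1 are all 1, so H_0 ≅ Z.
  H_1: rank ker ∂_1 − rank ∂_2 = (24 − 7) − 15 = 2, and the invariant factors of ∂_2 are all 1, so H_1 ≅ Z^2.
  H_2: rank ker ∂_2 − rank ∂_3 = (16 − 15) − 0 = 1, and there is no ∂_3, so H_2 ≅ Z.

Hence the Betti numbers are b_0 = 1, b_1 = 2, b_2 = 1.

b_0 = 1, b_1 = 2, b_2 = 1.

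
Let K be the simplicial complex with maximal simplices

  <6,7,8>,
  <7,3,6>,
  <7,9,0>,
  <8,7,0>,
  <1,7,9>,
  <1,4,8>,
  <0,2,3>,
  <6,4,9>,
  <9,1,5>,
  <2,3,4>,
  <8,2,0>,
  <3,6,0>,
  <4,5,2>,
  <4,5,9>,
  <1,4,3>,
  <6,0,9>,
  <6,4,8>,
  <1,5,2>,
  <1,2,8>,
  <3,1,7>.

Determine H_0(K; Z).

H_0 = Z.

Fix the vertex order 0 < 1 < 2 < 3 < 4 < 5 < 6 < 7 < 8 < 9 and write every simplex with vertices in increasing order. Then dim K = 2 and the simplices of K are:

  0-simplices (10): [0], [1], [2], [3], [4], [5], [6], [7], [8], [9]
  1-simplices (30): (30 of them)
  2-simplices (20): (20 of them)

so the chain groups are C_0 ≅ Z^10, C_1 ≅ Z^30, C_2 ≅ Z^20.

∂_1: C_1 → C_0 sends each edge [p,q] (with p < q) to q − p. For instance
  ∂[0,3] = [3] − [0].
As a 10×30 matrix over Z this has rank 9, with invariant factors (1,1,1,1,1,1,1,1,1).

∂_2: C_2 → C_1 acts by ∂[p,q,r] = [q,r] − [p,r] + [p,q]. For instance
  ∂[0,6,9] = [6,9] − [0,9] + [0,6],
  ∂[4,6,9] = [6,9] − [4,9] + [4,6].
As a 30×20 matrix over Z this has rank 20, with invariant factors (1,1,1,1,1,1,1,1,1,1,1,1,1,1,1,1,1,1,1,2).

Now H_k = ker ∂_k / im ∂_{k+1}, so:

  H_0: rank C_0 − rank ∂_1 = 10 − 9 = 1, and the invariant factors of ∂_1 are all 1, so H_0 = Z.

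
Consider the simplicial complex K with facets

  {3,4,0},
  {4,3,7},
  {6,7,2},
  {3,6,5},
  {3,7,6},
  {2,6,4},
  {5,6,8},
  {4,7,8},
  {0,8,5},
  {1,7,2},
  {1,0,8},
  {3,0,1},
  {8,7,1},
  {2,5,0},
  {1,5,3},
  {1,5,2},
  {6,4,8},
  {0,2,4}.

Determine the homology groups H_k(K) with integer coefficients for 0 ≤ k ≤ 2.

H_0 ≅ Z,  H_1 ≅ Z ⊕ Z/2,  H_2 = 0.

We work with the vertex ordering 0 < 1 < 2 < 3 < 4 < 5 < 6 < 7 < 8. The simplices of K, each written with vertices in increasing order, are:

  0-simplices (9): [0], [1], [2], [3], [4], [5], [6], [7], [8]
  1-simplices (27): (27 of them)
  2-simplices (18): [0,1,3], [0,1,8], [0,2,4], [0,2,5], [0,3,4], [0,5,8], [1,2,5], [1,2,7], [1,3,5], [1,7,8], [2,4,6], [2,6,7], [3,4,7], [3,5,6], [3,6,7], [4,6,8], [4,7,8], [5,6,8]

giving chain groups C_0 ≅ Z^9, C_1 ≅ Z^27, C_2 ≅ Z^18.

The boundary map ∂_1: C_1 → C_0 sends each edge [p,q] (with p < q) to q − p. For instance
  ∂[0,3] = [3] − [0].
The 9×27 boundary matrix has rank 8 and Smith normal form diag(1,1,1,1,1,1,1,1).

∂_2: C_2 → C_1 acts by ∂[p,q,r] = [q,r] − [p,r] + [p,q]. For instance
  ∂[0,5,8] = [5,8] − [0,8] + [0,5],
  ∂[1,7,8] = [7,8] − [1,8] + [1,7].
The 27×18 boundary matrix has rank 18 and Smith normal form diag(1,1,1,1,1,1,1,1,1,1,1,1,1,1,1,1,1,2).

Computing H_k = (kernel of ∂_k) / (image of ∂_{k+1}):

  H_0: rank C_0 − rank ∂_1 = 9 − 8 = 1, and the invariant factors of ∂_1 are all 1, so H_0 ≅ Z.
  H_1: rank ker ∂_1 − rank ∂_2 = (27 − 8) − 18 = 1, and ∂_2 has invariant factor 2 > 1, so H_1 ≅ Z ⊕ Z/2.
  H_2: rank ker ∂_2 − rank ∂_3 = (18 − 18) − 0 = 0, and there is no ∂_3, so H_2 ≅ 0.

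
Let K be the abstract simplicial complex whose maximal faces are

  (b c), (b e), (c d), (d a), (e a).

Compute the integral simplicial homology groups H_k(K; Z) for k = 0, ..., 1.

Take the total order a < b < c < d < e on the vertex set. Then K (dimension 1) consists of the simplices:

  0-simplices (5): a, b, c, d, e
  1-simplices (5): ad, ae, bc, be, cd

Hence C_0 ≅ Z^5, C_1 ≅ Z^5.

∂_1: C_1 → C_0 sends each edge [p,q] (with p < q) to q − p. For instance
  ∂ad = d − a.
This gives a 5×5 integer matrix of rank 4; reducing to Smith normal form yields diagonal entries (1,1,1,1).

Now H_k = ker ∂_k / im ∂_{k+1}, so:

  H_0: rank C_0 − rank ∂_1 = 5 − 4 = 1, and the invariant factors of ∂_1 are all 1, so H_0 = Z.
  H_1: rank ker ∂_1 − rank ∂_2 = (5 − 4) − 0 = 1, and there is no ∂_2, so H_1 = Z.

H_0 = Z,  H_1 = Z.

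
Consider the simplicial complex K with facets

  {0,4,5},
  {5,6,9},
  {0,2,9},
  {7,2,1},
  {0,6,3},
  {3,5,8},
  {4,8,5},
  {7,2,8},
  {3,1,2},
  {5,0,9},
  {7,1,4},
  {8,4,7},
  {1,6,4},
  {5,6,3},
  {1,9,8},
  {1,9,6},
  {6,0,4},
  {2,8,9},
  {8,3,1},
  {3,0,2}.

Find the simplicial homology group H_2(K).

H_2 = 0.

K has 10 vertices, 30 edges, 20 triangles.
rank ∂_2 = 20, rank ∂_3 = 0 ⇒ b_2 = 20 − 20 − 0 = 0. So H_2 ≅ 0.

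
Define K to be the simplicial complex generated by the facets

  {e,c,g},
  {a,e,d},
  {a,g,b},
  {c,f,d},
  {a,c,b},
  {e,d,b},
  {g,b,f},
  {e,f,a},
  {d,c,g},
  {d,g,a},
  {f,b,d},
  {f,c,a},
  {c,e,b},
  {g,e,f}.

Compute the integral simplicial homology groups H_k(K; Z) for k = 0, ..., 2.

Take the total order a < b < c < d < e < f < g on the vertex set. Then K (dimension 2) consists of the simplices:

  0-simplices (7): a, b, c, d, e, f, g
  1-simplices (21): ab, ac, ad, ae, af, ag, bc, bd, be, bf, bg, cd, ce, cf, cg, de, df, dg, ef, eg, fg
  2-simplices (14): abc, abg, acf, ade, adg, aef, bce, bde, bdf, bfg, cdf, cdg, ceg, efg

giving chain groups C_0 ≅ Z^7, C_1 ≅ Z^21, C_2 ≅ Z^14.

The boundary map ∂_1: C_1 → C_0 sends each edge [p,q] (with p < q) to q − p. For instance
  ∂cd = d − c.
As a 7×21 matrix over Z this has rank 6, with invariant factors (1,1,1,1,1,1).

Boundary ∂_2: C_2 → C_1 acts by ∂[p,q,r] = [q,r] − [p,r] + [p,q]. For instance
  ∂adg = dg − ag + ad,
  ∂bde = de − be + bd.
This gives a 21×14 integer matrix of rank 13; reducing to Smith normal form yields diagonal entries (1,1,1,1,1,1,1,1,1,1,1,1,1).

Computing H_k = (kernel of ∂_k) / (image of ∂_{k+1}):

  H_0: rank C_0 − rank ∂_1 = 7 − 6 = 1, and the invariant factors of ∂_1 are all 1, so H_0 = Z.
  H_1: rank ker ∂_1 − rank ∂_2 = (21 − 6) − 13 = 2, and the invariant factors of ∂_2 are all 1, so H_1 = Z^2.
  H_2: rank ker ∂_2 − rank ∂_3 = (14 − 13) − 0 = 1, and there is no ∂_3, so H_2 = Z.

As a check, the Euler characteristic is 7 − 21 + 14 = 0, which agrees with 1 − 2 + 1 = 0.

H_0 ≅ Z,  H_1 ≅ Z^2,  H_2 ≅ Z.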